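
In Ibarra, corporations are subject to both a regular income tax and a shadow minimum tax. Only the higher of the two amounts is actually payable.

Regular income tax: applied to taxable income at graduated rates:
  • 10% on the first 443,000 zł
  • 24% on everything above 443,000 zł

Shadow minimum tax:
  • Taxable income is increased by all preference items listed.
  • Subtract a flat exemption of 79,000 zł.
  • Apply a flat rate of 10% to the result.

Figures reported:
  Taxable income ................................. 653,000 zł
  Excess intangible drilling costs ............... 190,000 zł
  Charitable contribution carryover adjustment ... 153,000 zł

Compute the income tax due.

94,700 zł

Regular income tax:
  443,000 zł × 10% = 44,300 zł
  210,000 zł × 24% = 50,400 zł
  → 94,700 zł

Shadow minimum tax:
  Adjusted income: 653,000 zł + 190,000 zł + 153,000 zł = 996,000 zł
  Less exemption 79,000 zł → base 917,000 zł
  917,000 zł × 10% = 91,700 zł

94,700 zł > 91,700 zł, so the regular income tax governs.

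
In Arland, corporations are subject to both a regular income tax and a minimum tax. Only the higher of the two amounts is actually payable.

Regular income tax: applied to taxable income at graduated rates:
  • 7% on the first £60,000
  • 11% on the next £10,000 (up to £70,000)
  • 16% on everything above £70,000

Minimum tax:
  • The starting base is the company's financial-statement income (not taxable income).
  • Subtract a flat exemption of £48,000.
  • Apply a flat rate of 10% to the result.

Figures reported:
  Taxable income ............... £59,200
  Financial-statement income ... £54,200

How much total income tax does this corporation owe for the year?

£4,144

Regular income tax:
  £59,200 × 7% = £4,144

Minimum tax:
  Base (financial-statement income): £54,200
  Less exemption £48,000 → base £6,200
  £6,200 × 10% = £620

£4,144 > £620, so the regular income tax governs.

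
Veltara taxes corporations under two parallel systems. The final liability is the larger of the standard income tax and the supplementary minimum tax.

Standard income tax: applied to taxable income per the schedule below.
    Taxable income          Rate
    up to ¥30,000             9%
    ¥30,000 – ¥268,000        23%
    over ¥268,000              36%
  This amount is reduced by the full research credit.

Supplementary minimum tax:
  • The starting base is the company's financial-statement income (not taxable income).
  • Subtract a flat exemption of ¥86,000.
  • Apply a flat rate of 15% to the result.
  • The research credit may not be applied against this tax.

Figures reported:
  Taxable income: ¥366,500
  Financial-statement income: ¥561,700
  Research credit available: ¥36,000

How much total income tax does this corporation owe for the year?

¥71,355

Standard income tax:
  ¥30,000 × 9% = ¥2,700
  ¥238,000 × 23% = ¥54,740
  ¥98,500 × 36% = ¥35,460
  → ¥92,900
  Less research credit ¥36,000 → ¥56,900

Supplementary minimum tax:
  Base (financial-statement income): ¥561,700
  Less exemption ¥86,000 → base ¥475,700
  ¥475,700 × 15% = ¥71,355

¥71,355 > ¥56,900, so the supplementary minimum tax is the binding amount.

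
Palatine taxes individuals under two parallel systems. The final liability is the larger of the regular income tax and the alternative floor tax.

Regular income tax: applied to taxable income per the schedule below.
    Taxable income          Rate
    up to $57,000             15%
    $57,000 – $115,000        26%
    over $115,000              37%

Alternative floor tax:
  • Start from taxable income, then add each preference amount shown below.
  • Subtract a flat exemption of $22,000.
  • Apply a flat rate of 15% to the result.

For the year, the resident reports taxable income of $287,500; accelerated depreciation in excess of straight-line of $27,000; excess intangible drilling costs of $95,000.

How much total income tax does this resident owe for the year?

Alternative floor tax:
  Adjusted income: $287,500 + $27,000 + $95,000 = $409,500
  Less exemption $22,000 → base $387,500
  $387,500 × 15% = $58,125

Regular income tax:
  $57,000 × 15% = $8,550
  $58,000 × 26% = $15,080
  $172,500 × 37% = $63,825
  → $87,455

$87,455 > $58,125, so the regular income tax governs.

$87,455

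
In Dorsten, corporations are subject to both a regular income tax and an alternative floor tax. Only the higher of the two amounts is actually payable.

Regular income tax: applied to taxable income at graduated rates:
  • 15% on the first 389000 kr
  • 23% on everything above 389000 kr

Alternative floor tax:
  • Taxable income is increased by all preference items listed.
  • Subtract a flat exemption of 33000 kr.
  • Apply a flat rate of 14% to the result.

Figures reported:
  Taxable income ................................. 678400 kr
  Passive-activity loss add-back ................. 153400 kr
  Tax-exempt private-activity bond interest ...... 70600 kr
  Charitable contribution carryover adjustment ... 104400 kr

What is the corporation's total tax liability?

136332 kr

Alternative floor tax:
  Adjusted income: 678400 kr + 153400 kr + 70600 kr + 104400 kr = 1006800 kr
  Less exemption 33000 kr → base 973800 kr
  973800 kr × 14% = 136332 kr

Regular income tax:
  389000 kr × 15% = 58350 kr
  289400 kr × 23% = 66562 kr
  → 124912 kr

136332 kr > 124912 kr, so the alternative floor tax is the binding amount.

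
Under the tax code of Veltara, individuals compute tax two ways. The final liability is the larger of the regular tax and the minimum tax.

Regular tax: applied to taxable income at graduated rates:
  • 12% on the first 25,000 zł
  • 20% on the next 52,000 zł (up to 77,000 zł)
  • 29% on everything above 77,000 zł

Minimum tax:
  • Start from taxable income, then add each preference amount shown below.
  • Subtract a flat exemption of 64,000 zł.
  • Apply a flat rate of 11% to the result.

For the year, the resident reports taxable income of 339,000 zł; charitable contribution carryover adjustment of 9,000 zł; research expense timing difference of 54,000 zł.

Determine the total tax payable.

89,380 zł

Minimum tax:
  Adjusted income: 339,000 zł + 9,000 zł + 54,000 zł = 402,000 zł
  Less exemption 64,000 zł → base 338,000 zł
  338,000 zł × 11% = 37,180 zł

Regular tax:
  25,000 zł × 12% = 3,000 zł
  52,000 zł × 20% = 10,400 zł
  262,000 zł × 29% = 75,980 zł
  → 89,380 zł

89,380 zł > 37,180 zł, so the regular tax governs.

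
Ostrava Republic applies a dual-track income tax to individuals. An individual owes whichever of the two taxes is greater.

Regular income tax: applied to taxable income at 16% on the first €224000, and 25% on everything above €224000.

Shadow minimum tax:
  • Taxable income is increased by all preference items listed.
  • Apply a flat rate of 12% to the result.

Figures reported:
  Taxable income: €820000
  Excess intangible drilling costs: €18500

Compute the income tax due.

€184840

Regular income tax:
  €224000 × 16% = €35840
  €596000 × 25% = €149000
  → €184840

Shadow minimum tax:
  Adjusted income: €820000 + €18500 = €838500
  €838500 × 12% = €100620

€184840 > €100620, so the regular income tax governs.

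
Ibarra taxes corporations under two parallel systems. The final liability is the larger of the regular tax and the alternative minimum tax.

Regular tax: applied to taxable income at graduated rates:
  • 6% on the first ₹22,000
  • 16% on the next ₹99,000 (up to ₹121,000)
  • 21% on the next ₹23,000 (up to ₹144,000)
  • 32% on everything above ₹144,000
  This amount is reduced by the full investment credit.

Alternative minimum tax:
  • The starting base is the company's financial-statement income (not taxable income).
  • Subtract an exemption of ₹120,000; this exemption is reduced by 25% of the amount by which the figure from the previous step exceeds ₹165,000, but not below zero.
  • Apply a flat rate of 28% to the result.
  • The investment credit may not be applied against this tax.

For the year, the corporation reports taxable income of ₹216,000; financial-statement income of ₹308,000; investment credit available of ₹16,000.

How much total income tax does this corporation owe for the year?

Alternative minimum tax:
  Base (financial-statement income): ₹308,000
  Exemption: ₹120,000 − 25% × (₹308,000 − ₹165,000) = ₹120,000 − ₹35,750 = ₹84,250
  Base: ₹308,000 − ₹84,250 = ₹223,750
  ₹223,750 × 28% = ₹62,650

Regular tax:
  ₹22,000 × 6% = ₹1,320
  ₹99,000 × 16% = ₹15,840
  ₹23,000 × 21% = ₹4,830
  ₹72,000 × 32% = ₹23,040
  → ₹45,030
  Less investment credit ₹16,000 → ₹29,030

₹62,650 > ₹29,030, so the alternative minimum tax is the binding amount.

₹62,650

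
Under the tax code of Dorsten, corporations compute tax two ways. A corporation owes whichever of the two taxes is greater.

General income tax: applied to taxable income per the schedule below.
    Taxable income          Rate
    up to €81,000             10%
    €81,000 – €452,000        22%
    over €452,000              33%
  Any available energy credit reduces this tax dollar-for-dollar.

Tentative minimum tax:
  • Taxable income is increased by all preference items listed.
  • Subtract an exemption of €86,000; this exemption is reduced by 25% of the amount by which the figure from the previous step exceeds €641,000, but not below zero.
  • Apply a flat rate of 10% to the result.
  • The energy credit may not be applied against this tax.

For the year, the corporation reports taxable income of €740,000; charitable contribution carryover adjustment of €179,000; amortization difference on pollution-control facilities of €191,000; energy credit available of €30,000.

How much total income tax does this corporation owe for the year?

General income tax:
  €81,000 × 10% = €8,100
  €371,000 × 22% = €81,620
  €288,000 × 33% = €95,040
  → €184,760
  Less energy credit €30,000 → €154,760

Tentative minimum tax:
  Adjusted income: €740,000 + €179,000 + €191,000 = €1,110,000
  Exemption: 25% × (€1,110,000 − €641,000) = €117,250 ≥ €86,000, so the exemption is fully phased out
  Base: €1,110,000 − €0 = €1,110,000
  €1,110,000 × 10% = €111,000

€154,760 > €111,000, so the general income tax governs.

€154,760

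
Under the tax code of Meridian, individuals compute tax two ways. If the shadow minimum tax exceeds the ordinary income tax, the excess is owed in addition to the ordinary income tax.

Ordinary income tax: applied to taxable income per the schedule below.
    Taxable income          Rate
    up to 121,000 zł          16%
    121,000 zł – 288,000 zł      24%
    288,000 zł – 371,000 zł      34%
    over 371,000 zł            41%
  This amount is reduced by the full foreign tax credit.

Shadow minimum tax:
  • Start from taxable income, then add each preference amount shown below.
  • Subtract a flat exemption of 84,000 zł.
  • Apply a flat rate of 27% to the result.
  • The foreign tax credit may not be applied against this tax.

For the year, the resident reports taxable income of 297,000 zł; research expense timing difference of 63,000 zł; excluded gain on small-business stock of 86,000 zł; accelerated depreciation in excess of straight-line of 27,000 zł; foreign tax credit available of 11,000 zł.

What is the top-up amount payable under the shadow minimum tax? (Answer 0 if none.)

53,530 zł

Ordinary income tax:
  121,000 zł × 16% = 19,360 zł
  167,000 zł × 24% = 40,080 zł
  9,000 zł × 34% = 3,060 zł
  → 62,500 zł
  Less foreign tax credit 11,000 zł → 51,500 zł

Shadow minimum tax:
  Adjusted income: 297,000 zł + 63,000 zł + 86,000 zł + 27,000 zł = 473,000 zł
  Less exemption 84,000 zł → base 389,000 zł
  389,000 zł × 27% = 105,030 zł

Excess of shadow minimum tax over ordinary income tax: 105,030 zł − 51,500 zł = 53,530 zł.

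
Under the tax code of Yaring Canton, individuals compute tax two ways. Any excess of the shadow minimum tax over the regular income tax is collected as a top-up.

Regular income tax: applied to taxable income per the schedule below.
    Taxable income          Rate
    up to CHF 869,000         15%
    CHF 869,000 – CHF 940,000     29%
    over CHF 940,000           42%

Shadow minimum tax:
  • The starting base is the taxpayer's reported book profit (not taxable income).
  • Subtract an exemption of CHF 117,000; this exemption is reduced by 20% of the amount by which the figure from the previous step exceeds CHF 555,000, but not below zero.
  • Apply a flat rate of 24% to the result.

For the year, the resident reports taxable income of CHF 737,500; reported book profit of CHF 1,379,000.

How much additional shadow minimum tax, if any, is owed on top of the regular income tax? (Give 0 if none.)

CHF 220,335

Regular income tax:
  CHF 737,500 × 15% = CHF 110,625

Shadow minimum tax:
  Base (reported book profit): CHF 1,379,000
  Exemption: 20% × (CHF 1,379,000 − CHF 555,000) = CHF 164,800 ≥ CHF 117,000, so the exemption is fully phased out
  Base: CHF 1,379,000 − CHF 0 = CHF 1,379,000
  CHF 1,379,000 × 24% = CHF 330,960

Excess of shadow minimum tax over regular income tax: CHF 330,960 − CHF 110,625 = CHF 220,335.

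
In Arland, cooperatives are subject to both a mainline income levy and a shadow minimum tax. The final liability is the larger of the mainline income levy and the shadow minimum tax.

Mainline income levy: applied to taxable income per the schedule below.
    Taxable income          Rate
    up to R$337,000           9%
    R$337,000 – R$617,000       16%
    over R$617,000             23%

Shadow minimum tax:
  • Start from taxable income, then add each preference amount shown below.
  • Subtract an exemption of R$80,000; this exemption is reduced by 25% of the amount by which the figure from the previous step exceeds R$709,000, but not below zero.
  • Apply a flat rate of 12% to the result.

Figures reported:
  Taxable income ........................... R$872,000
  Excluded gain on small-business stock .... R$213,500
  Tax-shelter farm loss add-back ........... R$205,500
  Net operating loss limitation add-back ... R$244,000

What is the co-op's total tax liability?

Mainline income levy:
  R$337,000 × 9% = R$30,330
  R$280,000 × 16% = R$44,800
  R$255,000 × 23% = R$58,650
  → R$133,780

Shadow minimum tax:
  Adjusted income: R$872,000 + R$213,500 + R$205,500 + R$244,000 = R$1,535,000
  Exemption: 25% × (R$1,535,000 − R$709,000) = R$206,500 ≥ R$80,000, so the exemption is fully phased out
  Base: R$1,535,000 − R$0 = R$1,535,000
  R$1,535,000 × 12% = R$184,200

R$184,200 > R$133,780, so the shadow minimum tax is the binding amount.

R$184,200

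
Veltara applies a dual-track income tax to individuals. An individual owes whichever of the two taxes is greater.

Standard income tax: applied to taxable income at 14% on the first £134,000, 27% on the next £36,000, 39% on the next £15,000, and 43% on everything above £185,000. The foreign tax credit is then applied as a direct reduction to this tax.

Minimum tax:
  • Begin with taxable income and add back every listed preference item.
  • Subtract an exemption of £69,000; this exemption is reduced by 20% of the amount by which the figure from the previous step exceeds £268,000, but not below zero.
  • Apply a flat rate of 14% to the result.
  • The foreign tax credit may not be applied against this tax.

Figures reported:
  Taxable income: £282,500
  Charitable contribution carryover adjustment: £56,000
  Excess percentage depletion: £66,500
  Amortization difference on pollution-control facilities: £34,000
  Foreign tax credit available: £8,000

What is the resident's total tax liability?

Standard income tax:
  £134,000 × 14% = £18,760
  £36,000 × 27% = £9,720
  £15,000 × 39% = £5,850
  £97,500 × 43% = £41,925
  → £76,255
  Less foreign tax credit £8,000 → £68,255

Minimum tax:
  Adjusted income: £282,500 + £56,000 + £66,500 + £34,000 = £439,000
  Exemption: £69,000 − 20% × (£439,000 − £268,000) = £69,000 − £34,200 = £34,800
  Base: £439,000 − £34,800 = £404,200
  £404,200 × 14% = £56,588

£68,255 > £56,588, so the standard income tax governs.

£68,255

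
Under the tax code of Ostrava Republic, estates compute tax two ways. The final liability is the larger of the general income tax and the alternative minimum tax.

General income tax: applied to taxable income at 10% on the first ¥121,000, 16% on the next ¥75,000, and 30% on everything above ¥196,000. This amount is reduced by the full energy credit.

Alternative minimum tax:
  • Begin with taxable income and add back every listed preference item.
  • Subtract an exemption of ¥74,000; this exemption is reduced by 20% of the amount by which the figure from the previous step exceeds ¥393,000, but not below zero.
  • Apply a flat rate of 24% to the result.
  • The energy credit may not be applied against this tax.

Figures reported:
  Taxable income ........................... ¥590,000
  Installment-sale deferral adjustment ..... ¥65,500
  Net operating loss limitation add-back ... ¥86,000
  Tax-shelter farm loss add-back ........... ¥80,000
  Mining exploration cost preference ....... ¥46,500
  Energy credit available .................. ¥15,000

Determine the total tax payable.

Alternative minimum tax:
  Adjusted income: ¥590,000 + ¥65,500 + ¥86,000 + ¥80,000 + ¥46,500 = ¥868,000
  Exemption: 20% × (¥868,000 − ¥393,000) = ¥95,000 ≥ ¥74,000, so the exemption is fully phased out
  Base: ¥868,000 − ¥0 = ¥868,000
  ¥868,000 × 24% = ¥208,320

General income tax:
  ¥121,000 × 10% = ¥12,100
  ¥75,000 × 16% = ¥12,000
  ¥394,000 × 30% = ¥118,200
  → ¥142,300
  Less energy credit ¥15,000 → ¥127,300

¥208,320 > ¥127,300, so the alternative minimum tax is the binding amount.

¥208,320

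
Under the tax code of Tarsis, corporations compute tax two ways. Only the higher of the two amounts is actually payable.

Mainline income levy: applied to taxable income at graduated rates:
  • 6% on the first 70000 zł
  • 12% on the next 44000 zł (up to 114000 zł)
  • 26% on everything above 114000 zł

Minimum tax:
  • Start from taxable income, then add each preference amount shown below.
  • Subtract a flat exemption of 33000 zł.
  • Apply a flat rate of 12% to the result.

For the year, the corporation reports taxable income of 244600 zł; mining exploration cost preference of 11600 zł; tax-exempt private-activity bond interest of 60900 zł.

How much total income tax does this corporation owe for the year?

Minimum tax:
  Adjusted income: 244600 zł + 11600 zł + 60900 zł = 317100 zł
  Less exemption 33000 zł → base 284100 zł
  284100 zł × 12% = 34092 zł

Mainline income levy:
  70000 zł × 6% = 4200 zł
  44000 zł × 12% = 5280 zł
  130600 zł × 26% = 33956 zł
  → 43436 zł

43436 zł > 34092 zł, so the mainline income levy governs.

43436 zł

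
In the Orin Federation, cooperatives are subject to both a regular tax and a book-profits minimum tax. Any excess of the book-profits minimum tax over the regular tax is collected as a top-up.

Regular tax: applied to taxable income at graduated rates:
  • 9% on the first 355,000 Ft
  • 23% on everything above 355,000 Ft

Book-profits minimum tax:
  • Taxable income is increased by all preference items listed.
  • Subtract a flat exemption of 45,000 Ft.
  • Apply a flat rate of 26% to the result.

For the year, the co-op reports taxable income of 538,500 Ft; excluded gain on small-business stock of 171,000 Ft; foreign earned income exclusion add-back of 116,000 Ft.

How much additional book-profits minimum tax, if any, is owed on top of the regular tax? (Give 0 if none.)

Regular tax:
  355,000 Ft × 9% = 31,950 Ft
  183,500 Ft × 23% = 42,205 Ft
  → 74,155 Ft

Book-profits minimum tax:
  Adjusted income: 538,500 Ft + 171,000 Ft + 116,000 Ft = 825,500 Ft
  Less exemption 45,000 Ft → base 780,500 Ft
  780,500 Ft × 26% = 202,930 Ft

Excess of book-profits minimum tax over regular tax: 202,930 Ft − 74,155 Ft = 128,775 Ft.

128,775 Ft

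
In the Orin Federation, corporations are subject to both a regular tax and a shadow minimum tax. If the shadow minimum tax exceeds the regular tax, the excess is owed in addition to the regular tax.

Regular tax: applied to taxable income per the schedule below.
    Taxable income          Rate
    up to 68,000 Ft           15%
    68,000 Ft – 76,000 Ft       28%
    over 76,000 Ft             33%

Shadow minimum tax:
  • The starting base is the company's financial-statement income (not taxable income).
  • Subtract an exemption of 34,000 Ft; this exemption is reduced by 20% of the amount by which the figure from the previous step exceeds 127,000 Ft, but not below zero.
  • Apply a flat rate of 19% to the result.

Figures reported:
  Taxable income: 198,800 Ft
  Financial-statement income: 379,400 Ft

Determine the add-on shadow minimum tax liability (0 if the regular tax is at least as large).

Shadow minimum tax:
  Base (financial-statement income): 379,400 Ft
  Exemption: 20% × (379,400 Ft − 127,000 Ft) = 50,480 Ft ≥ 34,000 Ft, so the exemption is fully phased out
  Base: 379,400 Ft − 0 Ft = 379,400 Ft
  379,400 Ft × 19% = 72,086 Ft

Regular tax:
  68,000 Ft × 15% = 10,200 Ft
  8,000 Ft × 28% = 2,240 Ft
  122,800 Ft × 33% = 40,524 Ft
  → 52,964 Ft

Excess of shadow minimum tax over regular tax: 72,086 Ft − 52,964 Ft = 19,122 Ft.

19,122 Ft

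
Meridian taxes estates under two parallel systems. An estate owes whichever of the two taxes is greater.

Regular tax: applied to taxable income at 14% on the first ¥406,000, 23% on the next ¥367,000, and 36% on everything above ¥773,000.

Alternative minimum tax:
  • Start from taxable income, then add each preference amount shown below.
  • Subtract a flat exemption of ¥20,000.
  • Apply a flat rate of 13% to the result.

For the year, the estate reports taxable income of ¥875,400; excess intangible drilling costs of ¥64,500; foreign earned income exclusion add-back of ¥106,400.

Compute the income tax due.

Regular tax:
  ¥406,000 × 14% = ¥56,840
  ¥367,000 × 23% = ¥84,410
  ¥102,400 × 36% = ¥36,864
  → ¥178,114

Alternative minimum tax:
  Adjusted income: ¥875,400 + ¥64,500 + ¥106,400 = ¥1,046,300
  Less exemption ¥20,000 → base ¥1,026,300
  ¥1,026,300 × 13% = ¥133,419

¥178,114 > ¥133,419, so the regular tax governs.

¥178,114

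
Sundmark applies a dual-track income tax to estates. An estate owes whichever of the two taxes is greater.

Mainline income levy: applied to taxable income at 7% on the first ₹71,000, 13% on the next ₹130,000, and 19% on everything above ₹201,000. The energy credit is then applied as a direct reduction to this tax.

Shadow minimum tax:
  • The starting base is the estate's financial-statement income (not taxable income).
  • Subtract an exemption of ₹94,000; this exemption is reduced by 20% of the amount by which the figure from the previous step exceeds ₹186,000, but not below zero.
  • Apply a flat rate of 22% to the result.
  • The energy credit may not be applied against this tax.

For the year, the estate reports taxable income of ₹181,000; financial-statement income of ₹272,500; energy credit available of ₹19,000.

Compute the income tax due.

Mainline income levy:
  ₹71,000 × 7% = ₹4,970
  ₹110,000 × 13% = ₹14,300
  → ₹19,270
  Less energy credit ₹19,000 → ₹270

Shadow minimum tax:
  Base (financial-statement income): ₹272,500
  Exemption: ₹94,000 − 20% × (₹272,500 − ₹186,000) = ₹94,000 − ₹17,300 = ₹76,700
  Base: ₹272,500 − ₹76,700 = ₹195,800
  ₹195,800 × 22% = ₹43,076

₹43,076 > ₹270, so the shadow minimum tax is the binding amount.

₹43,076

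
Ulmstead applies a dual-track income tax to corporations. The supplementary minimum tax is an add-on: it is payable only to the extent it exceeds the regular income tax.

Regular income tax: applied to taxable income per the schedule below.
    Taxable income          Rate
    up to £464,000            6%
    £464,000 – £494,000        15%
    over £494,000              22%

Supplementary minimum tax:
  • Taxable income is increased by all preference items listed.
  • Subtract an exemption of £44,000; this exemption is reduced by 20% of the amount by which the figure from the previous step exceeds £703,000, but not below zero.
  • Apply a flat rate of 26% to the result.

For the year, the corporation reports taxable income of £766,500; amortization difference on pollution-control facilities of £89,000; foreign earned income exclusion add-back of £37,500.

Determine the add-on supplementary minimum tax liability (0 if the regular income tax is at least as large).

Regular income tax:
  £464,000 × 6% = £27,840
  £30,000 × 15% = £4,500
  £272,500 × 22% = £59,950
  → £92,290

Supplementary minimum tax:
  Adjusted income: £766,500 + £89,000 + £37,500 = £893,000
  Exemption: £44,000 − 20% × (£893,000 − £703,000) = £44,000 − £38,000 = £6,000
  Base: £893,000 − £6,000 = £887,000
  £887,000 × 26% = £230,620

Excess of supplementary minimum tax over regular income tax: £230,620 − £92,290 = £138,330.

£138,330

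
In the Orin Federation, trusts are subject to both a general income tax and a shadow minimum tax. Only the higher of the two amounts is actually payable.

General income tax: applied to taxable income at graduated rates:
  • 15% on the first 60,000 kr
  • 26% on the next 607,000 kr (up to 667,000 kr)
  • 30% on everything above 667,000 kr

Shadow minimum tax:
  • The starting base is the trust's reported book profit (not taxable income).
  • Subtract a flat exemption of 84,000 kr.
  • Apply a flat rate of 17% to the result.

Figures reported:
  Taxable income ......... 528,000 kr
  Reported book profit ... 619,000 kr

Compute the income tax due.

General income tax:
  60,000 kr × 15% = 9,000 kr
  468,000 kr × 26% = 121,680 kr
  → 130,680 kr

Shadow minimum tax:
  Base (reported book profit): 619,000 kr
  Less exemption 84,000 kr → base 535,000 kr
  535,000 kr × 17% = 90,950 kr

130,680 kr > 90,950 kr, so the general income tax governs.

130,680 kr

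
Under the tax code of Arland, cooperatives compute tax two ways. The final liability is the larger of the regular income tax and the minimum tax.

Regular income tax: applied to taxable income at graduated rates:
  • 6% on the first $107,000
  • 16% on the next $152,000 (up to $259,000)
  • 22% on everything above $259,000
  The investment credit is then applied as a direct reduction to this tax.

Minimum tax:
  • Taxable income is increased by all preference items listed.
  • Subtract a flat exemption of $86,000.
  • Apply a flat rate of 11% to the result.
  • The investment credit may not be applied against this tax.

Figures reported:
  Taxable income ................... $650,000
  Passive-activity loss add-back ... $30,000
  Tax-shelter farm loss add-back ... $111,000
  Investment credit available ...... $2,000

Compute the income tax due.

$114,760

Minimum tax:
  Adjusted income: $650,000 + $30,000 + $111,000 = $791,000
  Less exemption $86,000 → base $705,000
  $705,000 × 11% = $77,550

Regular income tax:
  $107,000 × 6% = $6,420
  $152,000 × 16% = $24,320
  $391,000 × 22% = $86,020
  → $116,760
  Less investment credit $2,000 → $114,760

$114,760 > $77,550, so the regular income tax governs.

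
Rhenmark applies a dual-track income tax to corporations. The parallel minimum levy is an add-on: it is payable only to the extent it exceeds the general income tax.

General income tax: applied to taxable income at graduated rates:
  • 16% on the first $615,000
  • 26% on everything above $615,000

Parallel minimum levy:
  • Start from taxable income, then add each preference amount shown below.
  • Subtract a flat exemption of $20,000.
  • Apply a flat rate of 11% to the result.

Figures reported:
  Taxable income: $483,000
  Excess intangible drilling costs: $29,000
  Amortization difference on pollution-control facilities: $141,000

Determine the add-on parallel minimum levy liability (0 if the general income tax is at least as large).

$0

Parallel minimum levy:
  Adjusted income: $483,000 + $29,000 + $141,000 = $653,000
  Less exemption $20,000 → base $633,000
  $633,000 × 11% = $69,630

General income tax:
  $483,000 × 16% = $77,280

$69,630 ≤ $77,280, so no add-on is due.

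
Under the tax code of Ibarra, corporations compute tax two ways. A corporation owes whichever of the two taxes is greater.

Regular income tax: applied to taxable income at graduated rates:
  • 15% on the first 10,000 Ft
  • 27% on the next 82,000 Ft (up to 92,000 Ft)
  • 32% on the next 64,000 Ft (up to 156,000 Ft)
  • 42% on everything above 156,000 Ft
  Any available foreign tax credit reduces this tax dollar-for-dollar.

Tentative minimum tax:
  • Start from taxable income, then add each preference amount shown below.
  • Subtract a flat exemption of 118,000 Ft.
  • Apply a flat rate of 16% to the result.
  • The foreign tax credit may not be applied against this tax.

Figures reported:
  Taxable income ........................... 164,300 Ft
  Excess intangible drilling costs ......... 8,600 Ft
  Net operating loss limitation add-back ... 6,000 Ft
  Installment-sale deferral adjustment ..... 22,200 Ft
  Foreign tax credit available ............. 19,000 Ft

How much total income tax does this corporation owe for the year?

Regular income tax:
  10,000 Ft × 15% = 1,500 Ft
  82,000 Ft × 27% = 22,140 Ft
  64,000 Ft × 32% = 20,480 Ft
  8,300 Ft × 42% = 3,486 Ft
  → 47,606 Ft
  Less foreign tax credit 19,000 Ft → 28,606 Ft

Tentative minimum tax:
  Adjusted income: 164,300 Ft + 8,600 Ft + 6,000 Ft + 22,200 Ft = 201,100 Ft
  Less exemption 118,000 Ft → base 83,100 Ft
  83,100 Ft × 16% = 13,296 Ft

28,606 Ft > 13,296 Ft, so the regular income tax governs.

28,606 Ft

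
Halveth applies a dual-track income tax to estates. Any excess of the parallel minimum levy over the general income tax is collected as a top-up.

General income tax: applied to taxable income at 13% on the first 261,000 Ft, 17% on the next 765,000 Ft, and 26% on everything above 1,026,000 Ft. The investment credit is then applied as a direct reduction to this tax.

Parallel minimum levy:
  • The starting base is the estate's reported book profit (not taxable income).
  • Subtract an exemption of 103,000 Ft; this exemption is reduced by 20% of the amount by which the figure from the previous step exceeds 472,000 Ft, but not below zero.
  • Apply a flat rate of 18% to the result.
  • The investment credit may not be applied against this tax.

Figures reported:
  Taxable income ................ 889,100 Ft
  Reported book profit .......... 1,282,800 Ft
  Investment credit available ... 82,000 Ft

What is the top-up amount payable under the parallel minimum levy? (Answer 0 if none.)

172,197 Ft

Parallel minimum levy:
  Base (reported book profit): 1,282,800 Ft
  Exemption: 20% × (1,282,800 Ft − 472,000 Ft) = 162,160 Ft ≥ 103,000 Ft, so the exemption is fully phased out
  Base: 1,282,800 Ft − 0 Ft = 1,282,800 Ft
  1,282,800 Ft × 18% = 230,904 Ft

General income tax:
  261,000 Ft × 13% = 33,930 Ft
  628,100 Ft × 17% = 106,777 Ft
  → 140,707 Ft
  Less investment credit 82,000 Ft → 58,707 Ft

Excess of parallel minimum levy over general income tax: 230,904 Ft − 58,707 Ft = 172,197 Ft.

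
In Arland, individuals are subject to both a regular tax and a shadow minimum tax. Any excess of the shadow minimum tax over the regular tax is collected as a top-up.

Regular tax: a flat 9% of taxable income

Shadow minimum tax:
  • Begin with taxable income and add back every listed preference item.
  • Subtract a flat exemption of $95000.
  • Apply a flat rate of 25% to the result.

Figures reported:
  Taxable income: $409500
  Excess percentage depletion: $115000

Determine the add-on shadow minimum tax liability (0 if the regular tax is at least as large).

$70520

Shadow minimum tax:
  Adjusted income: $409500 + $115000 = $524500
  Less exemption $95000 → base $429500
  $429500 × 25% = $107375

Regular tax:
  $409500 × 9% = $36855

Excess of shadow minimum tax over regular tax: $107375 − $36855 = $70520.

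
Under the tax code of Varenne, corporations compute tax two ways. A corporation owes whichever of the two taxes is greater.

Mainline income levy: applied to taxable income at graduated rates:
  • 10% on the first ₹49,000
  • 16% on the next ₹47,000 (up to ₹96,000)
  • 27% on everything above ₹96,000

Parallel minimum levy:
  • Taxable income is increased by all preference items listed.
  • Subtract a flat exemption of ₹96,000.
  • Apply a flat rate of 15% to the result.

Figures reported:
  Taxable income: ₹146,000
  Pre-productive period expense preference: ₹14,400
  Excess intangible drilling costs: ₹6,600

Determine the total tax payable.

₹25,920

Parallel minimum levy:
  Adjusted income: ₹146,000 + ₹14,400 + ₹6,600 = ₹167,000
  Less exemption ₹96,000 → base ₹71,000
  ₹71,000 × 15% = ₹10,650

Mainline income levy:
  ₹49,000 × 10% = ₹4,900
  ₹47,000 × 16% = ₹7,520
  ₹50,000 × 27% = ₹13,500
  → ₹25,920

₹25,920 > ₹10,650, so the mainline income levy governs.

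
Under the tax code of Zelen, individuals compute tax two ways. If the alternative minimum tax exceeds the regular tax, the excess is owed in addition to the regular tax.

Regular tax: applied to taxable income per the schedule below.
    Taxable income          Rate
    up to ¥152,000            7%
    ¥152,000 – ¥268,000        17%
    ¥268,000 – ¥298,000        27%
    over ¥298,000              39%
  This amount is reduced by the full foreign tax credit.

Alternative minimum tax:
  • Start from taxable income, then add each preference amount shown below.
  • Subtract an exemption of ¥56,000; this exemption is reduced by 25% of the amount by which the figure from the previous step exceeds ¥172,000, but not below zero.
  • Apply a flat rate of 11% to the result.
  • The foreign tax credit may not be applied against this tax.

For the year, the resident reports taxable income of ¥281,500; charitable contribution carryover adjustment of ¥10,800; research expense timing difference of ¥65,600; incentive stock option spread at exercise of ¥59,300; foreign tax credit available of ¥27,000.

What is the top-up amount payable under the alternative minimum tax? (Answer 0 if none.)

¥38,887

Regular tax:
  ¥152,000 × 7% = ¥10,640
  ¥116,000 × 17% = ¥19,720
  ¥13,500 × 27% = ¥3,645
  → ¥34,005
  Less foreign tax credit ¥27,000 → ¥7,005

Alternative minimum tax:
  Adjusted income: ¥281,500 + ¥10,800 + ¥65,600 + ¥59,300 = ¥417,200
  Exemption: 25% × (¥417,200 − ¥172,000) = ¥61,300 ≥ ¥56,000, so the exemption is fully phased out
  Base: ¥417,200 − ¥0 = ¥417,200
  ¥417,200 × 11% = ¥45,892

Excess of alternative minimum tax over regular tax: ¥45,892 − ¥7,005 = ¥38,887.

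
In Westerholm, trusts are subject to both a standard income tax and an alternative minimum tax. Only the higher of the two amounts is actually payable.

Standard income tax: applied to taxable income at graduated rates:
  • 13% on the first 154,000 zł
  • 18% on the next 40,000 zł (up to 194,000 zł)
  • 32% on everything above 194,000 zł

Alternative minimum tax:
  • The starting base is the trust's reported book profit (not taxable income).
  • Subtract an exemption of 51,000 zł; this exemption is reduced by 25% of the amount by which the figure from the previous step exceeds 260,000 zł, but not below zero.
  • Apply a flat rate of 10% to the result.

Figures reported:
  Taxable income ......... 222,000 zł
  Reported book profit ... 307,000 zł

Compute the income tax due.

36,180 zł

Alternative minimum tax:
  Base (reported book profit): 307,000 zł
  Exemption: 51,000 zł − 25% × (307,000 zł − 260,000 zł) = 51,000 zł − 11,750 zł = 39,250 zł
  Base: 307,000 zł − 39,250 zł = 267,750 zł
  267,750 zł × 10% = 26,775 zł

Standard income tax:
  154,000 zł × 13% = 20,020 zł
  40,000 zł × 18% = 7,200 zł
  28,000 zł × 32% = 8,960 zł
  → 36,180 zł

36,180 zł > 26,775 zł, so the standard income tax governs.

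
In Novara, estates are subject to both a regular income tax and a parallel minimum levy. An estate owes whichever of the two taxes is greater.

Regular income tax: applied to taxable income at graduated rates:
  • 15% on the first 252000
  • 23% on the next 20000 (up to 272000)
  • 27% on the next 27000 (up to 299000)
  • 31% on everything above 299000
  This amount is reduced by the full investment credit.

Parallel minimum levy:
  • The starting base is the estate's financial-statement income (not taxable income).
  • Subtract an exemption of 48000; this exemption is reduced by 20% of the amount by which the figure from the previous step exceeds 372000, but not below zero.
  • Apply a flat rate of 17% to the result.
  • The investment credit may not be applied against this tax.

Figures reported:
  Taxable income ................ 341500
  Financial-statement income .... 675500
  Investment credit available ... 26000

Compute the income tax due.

Regular income tax:
  252000 × 15% = 37800
  20000 × 23% = 4600
  27000 × 27% = 7290
  42500 × 31% = 13175
  → 62865
  Less investment credit 26000 → 36865

Parallel minimum levy:
  Base (financial-statement income): 675500
  Exemption: 20% × (675500 − 372000) = 60700 ≥ 48000, so the exemption is fully phased out
  Base: 675500 − 0 = 675500
  675500 × 17% = 114835

114835 > 36865, so the parallel minimum levy is the binding amount.

114835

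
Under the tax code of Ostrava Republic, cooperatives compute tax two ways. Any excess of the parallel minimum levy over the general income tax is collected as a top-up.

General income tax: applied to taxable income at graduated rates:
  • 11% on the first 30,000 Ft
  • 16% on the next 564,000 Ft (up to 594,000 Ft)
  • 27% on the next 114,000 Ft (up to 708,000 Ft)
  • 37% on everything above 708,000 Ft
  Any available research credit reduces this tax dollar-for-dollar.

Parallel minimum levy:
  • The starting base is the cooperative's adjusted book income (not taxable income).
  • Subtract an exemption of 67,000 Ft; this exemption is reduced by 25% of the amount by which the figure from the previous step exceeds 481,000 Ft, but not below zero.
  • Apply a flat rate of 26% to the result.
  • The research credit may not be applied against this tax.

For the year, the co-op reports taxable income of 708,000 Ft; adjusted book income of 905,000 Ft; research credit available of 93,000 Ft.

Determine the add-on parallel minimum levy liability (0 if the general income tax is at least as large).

General income tax:
  30,000 Ft × 11% = 3,300 Ft
  564,000 Ft × 16% = 90,240 Ft
  114,000 Ft × 27% = 30,780 Ft
  → 124,320 Ft
  Less research credit 93,000 Ft → 31,320 Ft

Parallel minimum levy:
  Base (adjusted book income): 905,000 Ft
  Exemption: 25% × (905,000 Ft − 481,000 Ft) = 106,000 Ft ≥ 67,000 Ft, so the exemption is fully phased out
  Base: 905,000 Ft − 0 Ft = 905,000 Ft
  905,000 Ft × 26% = 235,300 Ft

Excess of parallel minimum levy over general income tax: 235,300 Ft − 31,320 Ft = 203,980 Ft.

203,980 Ft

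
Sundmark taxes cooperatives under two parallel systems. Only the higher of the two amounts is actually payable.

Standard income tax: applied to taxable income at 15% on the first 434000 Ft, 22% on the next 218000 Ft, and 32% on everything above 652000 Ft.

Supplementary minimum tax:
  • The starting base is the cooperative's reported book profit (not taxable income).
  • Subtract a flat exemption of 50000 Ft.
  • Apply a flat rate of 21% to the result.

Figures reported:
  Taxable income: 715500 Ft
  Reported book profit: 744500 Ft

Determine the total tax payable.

145845 Ft

Standard income tax:
  434000 Ft × 15% = 65100 Ft
  218000 Ft × 22% = 47960 Ft
  63500 Ft × 32% = 20320 Ft
  → 133380 Ft

Supplementary minimum tax:
  Base (reported book profit): 744500 Ft
  Less exemption 50000 Ft → base 694500 Ft
  694500 Ft × 21% = 145845 Ft

145845 Ft > 133380 Ft, so the supplementary minimum tax is the binding amount.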